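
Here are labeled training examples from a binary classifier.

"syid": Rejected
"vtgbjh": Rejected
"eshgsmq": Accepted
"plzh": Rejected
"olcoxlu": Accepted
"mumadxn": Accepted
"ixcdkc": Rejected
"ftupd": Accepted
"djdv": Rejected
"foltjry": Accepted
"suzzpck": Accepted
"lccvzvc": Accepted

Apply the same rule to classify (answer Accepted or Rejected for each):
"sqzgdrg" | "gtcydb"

Accepted, Rejected

The simplest hypothesis consistent with all the labels is: odd length.
"sqzgdrg" → length 7 → Accepted. "gtcydb" → length 6 → Rejected.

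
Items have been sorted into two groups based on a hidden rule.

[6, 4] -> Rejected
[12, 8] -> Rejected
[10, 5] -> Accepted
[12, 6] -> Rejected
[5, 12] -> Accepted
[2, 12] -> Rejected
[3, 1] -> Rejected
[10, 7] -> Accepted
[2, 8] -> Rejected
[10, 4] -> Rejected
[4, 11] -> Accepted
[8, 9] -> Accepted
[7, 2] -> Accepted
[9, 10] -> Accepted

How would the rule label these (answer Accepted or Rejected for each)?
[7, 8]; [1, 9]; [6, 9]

Accepted, Rejected, Accepted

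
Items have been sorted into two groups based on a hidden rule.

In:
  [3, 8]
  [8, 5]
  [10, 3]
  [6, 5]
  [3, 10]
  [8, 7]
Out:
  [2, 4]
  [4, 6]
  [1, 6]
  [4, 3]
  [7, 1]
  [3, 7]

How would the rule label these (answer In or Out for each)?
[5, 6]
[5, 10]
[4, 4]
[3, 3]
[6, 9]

All 'In' examples share one property — sum ≥ 11 — and every 'Out' example lacks it.

In, In, Out, Out, In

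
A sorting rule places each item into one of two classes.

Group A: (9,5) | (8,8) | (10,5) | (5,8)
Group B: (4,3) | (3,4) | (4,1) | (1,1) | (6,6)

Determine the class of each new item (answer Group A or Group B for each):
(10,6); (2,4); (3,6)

Group A, Group B, Group B

A rule that fits every label: sum ≥ 13 — true of each 'Group A' example, false of each 'Group B' one.
(10,6) → 10+6 = 16 → Group A.
(2,4) → 2+4 = 6 → Group B.
(3,6) → 3+6 = 9 → Group B.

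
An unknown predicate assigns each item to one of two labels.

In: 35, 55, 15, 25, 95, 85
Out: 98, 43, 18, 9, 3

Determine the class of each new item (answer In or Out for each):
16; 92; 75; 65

One predicate separates the groups cleanly: multiple of 5.

Out, Out, In, In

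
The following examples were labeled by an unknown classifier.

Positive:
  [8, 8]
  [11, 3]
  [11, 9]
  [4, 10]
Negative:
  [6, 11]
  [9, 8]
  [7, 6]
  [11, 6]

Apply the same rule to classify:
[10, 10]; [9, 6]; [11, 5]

Checking candidate rules against both groups, what survives is: sum is even.
[10, 10]: Positive (10+10 = 20). [9, 6]: Negative (9+6 = 15). [11, 5]: Positive (11+5 = 16).

Positive, Negative, Positive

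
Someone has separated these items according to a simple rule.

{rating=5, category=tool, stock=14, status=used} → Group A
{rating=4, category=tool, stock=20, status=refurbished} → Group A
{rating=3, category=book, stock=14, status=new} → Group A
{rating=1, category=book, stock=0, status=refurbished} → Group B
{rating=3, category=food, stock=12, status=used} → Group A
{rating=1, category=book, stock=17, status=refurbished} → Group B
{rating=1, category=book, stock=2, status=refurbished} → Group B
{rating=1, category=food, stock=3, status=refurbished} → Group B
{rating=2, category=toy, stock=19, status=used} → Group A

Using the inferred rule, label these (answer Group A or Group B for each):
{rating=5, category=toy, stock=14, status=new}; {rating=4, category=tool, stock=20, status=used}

The distinguishing property — rating ≥ 2 — holds for all the 'Group A' cases and none of the 'Group B' cases.

Group A, Group A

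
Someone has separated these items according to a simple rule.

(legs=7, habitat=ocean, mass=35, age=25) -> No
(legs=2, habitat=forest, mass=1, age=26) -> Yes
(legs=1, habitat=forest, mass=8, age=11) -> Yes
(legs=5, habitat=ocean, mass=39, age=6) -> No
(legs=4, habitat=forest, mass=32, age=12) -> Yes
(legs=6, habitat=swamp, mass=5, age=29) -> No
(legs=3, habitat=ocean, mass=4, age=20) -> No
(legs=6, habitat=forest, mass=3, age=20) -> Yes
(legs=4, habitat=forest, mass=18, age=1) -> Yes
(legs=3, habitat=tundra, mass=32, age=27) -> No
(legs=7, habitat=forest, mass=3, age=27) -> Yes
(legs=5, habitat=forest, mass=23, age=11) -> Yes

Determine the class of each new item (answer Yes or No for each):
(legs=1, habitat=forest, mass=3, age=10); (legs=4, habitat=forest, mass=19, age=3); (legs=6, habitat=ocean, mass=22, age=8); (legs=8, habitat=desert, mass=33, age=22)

Yes, Yes, No, No

'Yes' ⟺ habitat is forest.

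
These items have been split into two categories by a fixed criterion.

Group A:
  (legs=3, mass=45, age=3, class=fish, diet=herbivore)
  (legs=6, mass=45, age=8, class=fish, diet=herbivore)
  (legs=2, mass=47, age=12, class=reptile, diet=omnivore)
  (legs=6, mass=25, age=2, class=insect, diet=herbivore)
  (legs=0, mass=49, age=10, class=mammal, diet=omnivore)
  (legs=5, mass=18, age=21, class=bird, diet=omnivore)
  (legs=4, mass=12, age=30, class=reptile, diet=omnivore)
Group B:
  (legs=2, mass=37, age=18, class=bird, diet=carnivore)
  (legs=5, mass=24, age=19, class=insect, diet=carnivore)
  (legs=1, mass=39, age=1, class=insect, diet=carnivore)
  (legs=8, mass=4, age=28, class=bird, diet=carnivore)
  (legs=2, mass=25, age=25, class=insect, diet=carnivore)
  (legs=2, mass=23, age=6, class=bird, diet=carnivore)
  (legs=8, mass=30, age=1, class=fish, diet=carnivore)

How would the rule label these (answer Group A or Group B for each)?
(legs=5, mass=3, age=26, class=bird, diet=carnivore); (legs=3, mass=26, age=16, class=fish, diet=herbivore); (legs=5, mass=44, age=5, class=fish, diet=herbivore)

Group B, Group A, Group A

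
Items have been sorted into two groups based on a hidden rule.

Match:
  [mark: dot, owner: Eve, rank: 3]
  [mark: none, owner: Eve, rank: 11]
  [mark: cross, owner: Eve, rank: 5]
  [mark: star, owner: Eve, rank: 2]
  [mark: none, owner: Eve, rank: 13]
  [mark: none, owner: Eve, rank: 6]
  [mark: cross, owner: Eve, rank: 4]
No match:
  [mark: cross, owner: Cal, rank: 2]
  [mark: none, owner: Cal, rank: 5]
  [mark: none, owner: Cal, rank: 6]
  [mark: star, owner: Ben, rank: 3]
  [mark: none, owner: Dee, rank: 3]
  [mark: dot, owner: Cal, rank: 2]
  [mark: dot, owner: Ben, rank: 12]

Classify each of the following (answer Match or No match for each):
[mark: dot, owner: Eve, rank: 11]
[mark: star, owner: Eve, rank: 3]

The simplest hypothesis consistent with all the labels is: owner is Eve.

Match, Match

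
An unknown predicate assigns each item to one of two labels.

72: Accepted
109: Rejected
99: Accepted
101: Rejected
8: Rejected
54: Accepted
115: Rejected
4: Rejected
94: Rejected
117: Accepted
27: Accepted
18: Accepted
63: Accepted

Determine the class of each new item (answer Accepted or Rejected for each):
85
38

Rejected, Rejected

The classifier is using: multiple of 3.
85: 85 = 3·28 + 1 — lacks this property, so Rejected.
38: 38 = 3·12 + 2 — lacks this property, so Rejected.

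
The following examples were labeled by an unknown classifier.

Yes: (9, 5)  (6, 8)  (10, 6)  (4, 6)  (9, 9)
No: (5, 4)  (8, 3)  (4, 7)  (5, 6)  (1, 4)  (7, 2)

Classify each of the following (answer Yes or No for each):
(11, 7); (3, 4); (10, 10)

Yes, No, Yes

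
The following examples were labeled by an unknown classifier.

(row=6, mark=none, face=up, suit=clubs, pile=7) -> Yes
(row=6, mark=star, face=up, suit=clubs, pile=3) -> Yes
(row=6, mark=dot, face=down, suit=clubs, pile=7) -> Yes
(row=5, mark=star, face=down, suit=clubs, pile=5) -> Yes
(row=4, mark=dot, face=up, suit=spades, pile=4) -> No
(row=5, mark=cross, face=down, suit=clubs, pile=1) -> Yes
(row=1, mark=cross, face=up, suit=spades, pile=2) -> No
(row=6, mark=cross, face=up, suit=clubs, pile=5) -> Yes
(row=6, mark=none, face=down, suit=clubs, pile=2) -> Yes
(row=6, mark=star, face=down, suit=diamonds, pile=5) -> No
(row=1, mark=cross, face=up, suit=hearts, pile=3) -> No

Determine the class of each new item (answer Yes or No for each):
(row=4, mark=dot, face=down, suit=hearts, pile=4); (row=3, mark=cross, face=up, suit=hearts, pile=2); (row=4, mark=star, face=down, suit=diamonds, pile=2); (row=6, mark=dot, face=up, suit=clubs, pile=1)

No, No, No, Yes

A rule that fits every label: suit is clubs — true of each 'Yes' example, false of each 'No' one.
(row=4, mark=dot, face=down, suit=hearts, pile=4) — suit is hearts, hence No.
(row=3, mark=cross, face=up, suit=hearts, pile=2) — suit is hearts, hence No.
(row=4, mark=star, face=down, suit=diamonds, pile=2) — suit is diamonds, hence No.
(row=6, mark=dot, face=up, suit=clubs, pile=1) — suit is clubs, hence Yes.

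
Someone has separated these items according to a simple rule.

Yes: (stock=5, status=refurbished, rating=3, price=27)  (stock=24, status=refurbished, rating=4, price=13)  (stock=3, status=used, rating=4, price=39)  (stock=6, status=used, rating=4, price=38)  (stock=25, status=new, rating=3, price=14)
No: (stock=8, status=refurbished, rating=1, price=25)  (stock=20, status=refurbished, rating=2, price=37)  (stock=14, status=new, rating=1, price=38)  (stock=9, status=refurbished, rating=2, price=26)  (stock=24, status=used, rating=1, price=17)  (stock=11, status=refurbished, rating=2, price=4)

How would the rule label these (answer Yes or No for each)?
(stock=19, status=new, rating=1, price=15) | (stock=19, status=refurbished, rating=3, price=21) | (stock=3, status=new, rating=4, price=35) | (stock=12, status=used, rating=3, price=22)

The simplest hypothesis consistent with all the labels is: rating ≥ 3.
(stock=19, status=new, rating=1, price=15): rating = 1, fails this test → No. (stock=19, status=refurbished, rating=3, price=21): rating = 3, checks out → Yes. (stock=3, status=new, rating=4, price=35): rating = 4, checks out → Yes. (stock=12, status=used, rating=3, price=22): rating = 3, checks out → Yes.

No, Yes, Yes, Yes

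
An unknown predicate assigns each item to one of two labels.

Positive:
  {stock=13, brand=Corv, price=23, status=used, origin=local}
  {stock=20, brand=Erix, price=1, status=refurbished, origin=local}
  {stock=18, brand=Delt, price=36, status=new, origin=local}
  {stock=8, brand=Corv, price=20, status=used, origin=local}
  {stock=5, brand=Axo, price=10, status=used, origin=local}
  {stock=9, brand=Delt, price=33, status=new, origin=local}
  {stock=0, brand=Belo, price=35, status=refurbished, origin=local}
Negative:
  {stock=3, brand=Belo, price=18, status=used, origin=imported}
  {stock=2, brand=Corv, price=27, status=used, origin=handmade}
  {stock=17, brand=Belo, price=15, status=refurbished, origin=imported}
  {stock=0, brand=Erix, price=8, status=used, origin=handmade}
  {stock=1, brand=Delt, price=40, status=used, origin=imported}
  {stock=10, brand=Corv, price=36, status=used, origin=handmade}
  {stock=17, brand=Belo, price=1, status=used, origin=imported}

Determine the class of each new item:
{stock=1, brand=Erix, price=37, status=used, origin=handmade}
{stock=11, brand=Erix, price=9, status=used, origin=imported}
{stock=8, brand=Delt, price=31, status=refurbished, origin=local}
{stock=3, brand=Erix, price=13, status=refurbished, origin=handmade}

Negative, Negative, Positive, Negative

The simplest hypothesis consistent with all the labels is: origin is local.
{stock=1, brand=Erix, price=37, status=used, origin=handmade} → origin is handmade → Negative. {stock=11, brand=Erix, price=9, status=used, origin=imported} → origin is imported → Negative. {stock=8, brand=Delt, price=31, status=refurbished, origin=local} → origin is local → Positive. {stock=3, brand=Erix, price=13, status=refurbished, origin=handmade} → origin is handmade → Negative.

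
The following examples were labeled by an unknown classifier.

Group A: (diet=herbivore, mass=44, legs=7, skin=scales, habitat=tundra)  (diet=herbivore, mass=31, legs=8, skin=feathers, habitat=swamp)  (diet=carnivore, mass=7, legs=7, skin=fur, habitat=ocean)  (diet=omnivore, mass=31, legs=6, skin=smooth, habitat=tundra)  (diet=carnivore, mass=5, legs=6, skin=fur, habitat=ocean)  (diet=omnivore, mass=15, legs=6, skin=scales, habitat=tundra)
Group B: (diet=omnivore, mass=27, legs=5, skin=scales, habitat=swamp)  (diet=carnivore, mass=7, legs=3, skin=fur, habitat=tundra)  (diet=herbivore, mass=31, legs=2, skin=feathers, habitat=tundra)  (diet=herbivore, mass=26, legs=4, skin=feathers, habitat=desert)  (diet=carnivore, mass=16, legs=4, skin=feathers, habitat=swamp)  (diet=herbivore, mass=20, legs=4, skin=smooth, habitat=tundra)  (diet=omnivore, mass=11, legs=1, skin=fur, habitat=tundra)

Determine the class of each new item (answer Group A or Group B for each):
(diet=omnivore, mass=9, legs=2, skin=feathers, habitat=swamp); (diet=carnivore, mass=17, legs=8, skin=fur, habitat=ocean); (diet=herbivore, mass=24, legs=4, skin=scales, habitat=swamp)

Group B, Group A, Group B

'Group A' ⟺ legs ≥ 6.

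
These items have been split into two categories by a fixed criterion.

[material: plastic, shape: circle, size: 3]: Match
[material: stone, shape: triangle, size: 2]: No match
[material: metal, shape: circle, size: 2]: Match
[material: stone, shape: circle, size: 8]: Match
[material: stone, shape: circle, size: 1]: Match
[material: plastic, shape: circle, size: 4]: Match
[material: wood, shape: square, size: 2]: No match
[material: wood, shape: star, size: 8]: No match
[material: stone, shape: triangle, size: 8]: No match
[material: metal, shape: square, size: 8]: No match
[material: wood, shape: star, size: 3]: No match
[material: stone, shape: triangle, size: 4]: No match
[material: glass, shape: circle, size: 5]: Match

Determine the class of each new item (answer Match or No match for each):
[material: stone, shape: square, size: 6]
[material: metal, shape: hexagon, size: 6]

The simplest hypothesis consistent with all the labels is: shape is circle.

No match, No match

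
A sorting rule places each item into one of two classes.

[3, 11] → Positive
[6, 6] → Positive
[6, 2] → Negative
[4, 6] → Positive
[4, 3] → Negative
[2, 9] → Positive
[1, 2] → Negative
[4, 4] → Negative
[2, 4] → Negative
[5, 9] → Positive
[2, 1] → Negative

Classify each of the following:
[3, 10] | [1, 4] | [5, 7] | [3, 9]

Positive, Negative, Positive, Positive

The pattern is that an item is 'Positive' exactly when: sum ≥ 10.
Positive: [3, 10], since 3+10 = 13. Negative: [1, 4], since 1+4 = 5. Positive: [5, 7], since 5+7 = 12. Positive: [3, 9], since 3+9 = 12.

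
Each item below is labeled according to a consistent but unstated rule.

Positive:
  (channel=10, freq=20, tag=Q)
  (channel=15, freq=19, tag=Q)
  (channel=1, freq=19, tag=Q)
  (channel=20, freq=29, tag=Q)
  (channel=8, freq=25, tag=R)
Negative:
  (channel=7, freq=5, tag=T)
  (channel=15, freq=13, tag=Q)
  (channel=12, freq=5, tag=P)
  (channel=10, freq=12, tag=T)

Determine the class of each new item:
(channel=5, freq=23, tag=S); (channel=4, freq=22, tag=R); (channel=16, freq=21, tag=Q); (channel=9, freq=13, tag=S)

Positive, Positive, Positive, Negative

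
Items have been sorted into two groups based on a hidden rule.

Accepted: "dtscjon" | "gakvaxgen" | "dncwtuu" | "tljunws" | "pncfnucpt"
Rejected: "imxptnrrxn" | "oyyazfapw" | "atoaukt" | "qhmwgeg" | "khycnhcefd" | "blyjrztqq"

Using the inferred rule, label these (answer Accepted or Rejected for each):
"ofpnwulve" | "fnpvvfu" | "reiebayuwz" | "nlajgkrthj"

The pattern is that an item is 'Accepted' exactly when: odd length AND contains 'n'.
"ofpnwulve" → length 9, has 'n' → Accepted. "fnpvvfu" → length 7, has 'n' → Accepted. "reiebayuwz" → length 10, no 'n' → Rejected. "nlajgkrthj" → length 10, has 'n' → Rejected.

Accepted, Accepted, Rejected, Rejected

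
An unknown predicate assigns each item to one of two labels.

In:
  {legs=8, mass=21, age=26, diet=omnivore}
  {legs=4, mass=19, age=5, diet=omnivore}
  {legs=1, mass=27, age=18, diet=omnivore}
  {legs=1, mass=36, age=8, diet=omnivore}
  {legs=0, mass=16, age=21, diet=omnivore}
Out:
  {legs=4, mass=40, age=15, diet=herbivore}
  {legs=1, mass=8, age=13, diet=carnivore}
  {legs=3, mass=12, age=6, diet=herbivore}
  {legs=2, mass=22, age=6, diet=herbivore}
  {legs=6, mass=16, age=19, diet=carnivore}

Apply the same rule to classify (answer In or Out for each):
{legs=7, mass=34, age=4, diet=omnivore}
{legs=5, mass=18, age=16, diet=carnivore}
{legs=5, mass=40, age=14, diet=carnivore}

A rule that fits every label: diet is omnivore — true of each 'In' example, false of each 'Out' one.
{legs=7, mass=34, age=4, diet=omnivore} — diet is omnivore, hence In.
{legs=5, mass=18, age=16, diet=carnivore} — diet is carnivore, hence Out.
{legs=5, mass=40, age=14, diet=carnivore} — diet is carnivore, hence Out.

In, Out, Out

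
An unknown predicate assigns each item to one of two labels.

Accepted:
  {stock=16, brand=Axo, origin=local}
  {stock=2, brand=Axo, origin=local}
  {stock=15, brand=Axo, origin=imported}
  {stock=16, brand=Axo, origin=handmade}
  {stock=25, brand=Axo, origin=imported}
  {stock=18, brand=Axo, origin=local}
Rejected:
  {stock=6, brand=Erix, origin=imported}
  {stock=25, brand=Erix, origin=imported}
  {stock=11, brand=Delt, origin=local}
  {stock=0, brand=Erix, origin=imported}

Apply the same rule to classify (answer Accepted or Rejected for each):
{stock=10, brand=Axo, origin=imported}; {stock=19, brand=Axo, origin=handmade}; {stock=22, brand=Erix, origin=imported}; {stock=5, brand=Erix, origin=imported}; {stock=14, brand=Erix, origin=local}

Accepted, Accepted, Rejected, Rejected, Rejected

The common property of the 'Accepted' items is: brand is Axo. No 'Rejected' item has it.
Accepted: {stock=10, brand=Axo, origin=imported}, since brand is Axo. Accepted: {stock=19, brand=Axo, origin=handmade}, since brand is Axo. Rejected: {stock=22, brand=Erix, origin=imported}, since brand is Erix. Rejected: {stock=5, brand=Erix, origin=imported}, since brand is Erix. Rejected: {stock=14, brand=Erix, origin=local}, since brand is Erix.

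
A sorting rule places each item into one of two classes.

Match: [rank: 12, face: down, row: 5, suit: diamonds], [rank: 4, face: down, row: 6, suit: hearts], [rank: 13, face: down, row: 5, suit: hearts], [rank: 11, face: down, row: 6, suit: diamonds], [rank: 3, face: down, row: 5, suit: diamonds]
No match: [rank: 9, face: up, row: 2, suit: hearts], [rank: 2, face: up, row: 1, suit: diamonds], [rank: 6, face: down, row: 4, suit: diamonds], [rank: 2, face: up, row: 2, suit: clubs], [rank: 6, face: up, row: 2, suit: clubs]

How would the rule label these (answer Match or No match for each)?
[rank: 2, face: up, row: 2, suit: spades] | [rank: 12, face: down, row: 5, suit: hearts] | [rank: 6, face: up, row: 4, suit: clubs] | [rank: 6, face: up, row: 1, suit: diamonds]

No match, Match, No match, No match

The simplest hypothesis consistent with all the labels is: row ≥ 5.
[rank: 2, face: up, row: 2, suit: spades]: row = 2, does not pass → No match.
[rank: 12, face: down, row: 5, suit: hearts]: row = 5, has this property → Match.
[rank: 6, face: up, row: 4, suit: clubs]: row = 4, does not pass → No match.
[rank: 6, face: up, row: 1, suit: diamonds]: row = 1, does not pass → No match.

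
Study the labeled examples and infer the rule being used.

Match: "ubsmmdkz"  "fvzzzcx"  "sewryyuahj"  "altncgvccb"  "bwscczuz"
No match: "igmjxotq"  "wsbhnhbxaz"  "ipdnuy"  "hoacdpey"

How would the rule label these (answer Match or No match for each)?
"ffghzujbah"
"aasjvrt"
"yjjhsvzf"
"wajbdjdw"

Looking at the examples, the only property every 'Match' case has and every 'No match' case lacks is: has a double letter.
"ffghzujbah" — 'ff' doubled, hence Match. "aasjvrt" — 'aa' doubled, hence Match. "yjjhsvzf" — 'jj' doubled, hence Match. "wajbdjdw" — no doubled letter, hence No match.

Match, Match, Match, No match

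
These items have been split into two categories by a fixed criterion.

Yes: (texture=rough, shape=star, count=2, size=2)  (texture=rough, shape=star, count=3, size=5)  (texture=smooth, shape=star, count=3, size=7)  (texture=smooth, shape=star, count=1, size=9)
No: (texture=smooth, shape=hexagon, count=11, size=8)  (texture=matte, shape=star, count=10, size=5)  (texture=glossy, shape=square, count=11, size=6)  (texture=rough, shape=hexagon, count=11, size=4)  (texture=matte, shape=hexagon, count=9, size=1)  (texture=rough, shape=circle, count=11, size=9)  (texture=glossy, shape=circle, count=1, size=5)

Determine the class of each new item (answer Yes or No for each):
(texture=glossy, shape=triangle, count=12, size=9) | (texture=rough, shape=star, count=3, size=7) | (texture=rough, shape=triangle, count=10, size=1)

No, Yes, No

A rule that fits every label: shape is star AND count ≤ 3 — true of each 'Yes' example, false of each 'No' one.
No: (texture=glossy, shape=triangle, count=12, size=9), since shape is triangle, count = 12. Yes: (texture=rough, shape=star, count=3, size=7), since shape is star, count = 3. No: (texture=rough, shape=triangle, count=10, size=1), since shape is triangle, count = 10.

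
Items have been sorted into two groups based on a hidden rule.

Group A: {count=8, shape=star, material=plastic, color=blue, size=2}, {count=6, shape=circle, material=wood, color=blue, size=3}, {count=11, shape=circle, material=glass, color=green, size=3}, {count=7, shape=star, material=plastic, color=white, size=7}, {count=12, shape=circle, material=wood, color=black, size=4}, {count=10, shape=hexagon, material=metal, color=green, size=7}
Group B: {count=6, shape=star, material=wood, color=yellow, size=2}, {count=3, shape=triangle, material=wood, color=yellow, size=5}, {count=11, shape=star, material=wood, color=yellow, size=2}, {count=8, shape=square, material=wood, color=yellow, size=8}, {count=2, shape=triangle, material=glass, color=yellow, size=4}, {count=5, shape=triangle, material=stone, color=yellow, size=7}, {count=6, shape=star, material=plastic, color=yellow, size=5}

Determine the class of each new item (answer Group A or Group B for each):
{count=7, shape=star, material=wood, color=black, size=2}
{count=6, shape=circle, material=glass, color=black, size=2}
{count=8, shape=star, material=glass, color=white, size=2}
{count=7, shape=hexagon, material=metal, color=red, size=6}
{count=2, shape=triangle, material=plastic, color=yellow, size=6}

Group A, Group A, Group A, Group A, Group B

Looking at the examples, the only property every 'Group A' case has and every 'Group B' case lacks is: color is not yellow.
{count=7, shape=star, material=wood, color=black, size=2}: Group A (color is black). {count=6, shape=circle, material=glass, color=black, size=2}: Group A (color is black). {count=8, shape=star, material=glass, color=white, size=2}: Group A (color is white). {count=7, shape=hexagon, material=metal, color=red, size=6}: Group A (color is red). {count=2, shape=triangle, material=plastic, color=yellow, size=6}: Group B (color is yellow).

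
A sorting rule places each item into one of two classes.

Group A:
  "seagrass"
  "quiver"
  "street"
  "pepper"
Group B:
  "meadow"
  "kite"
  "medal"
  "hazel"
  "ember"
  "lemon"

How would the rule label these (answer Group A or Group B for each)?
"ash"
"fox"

Group B, Group B

The classifier is using: even length AND contains 'r'.
"ash": length 3, no 'r' — does not satisfy this, so Group B.
"fox": length 3, no 'r' — does not satisfy this, so Group B.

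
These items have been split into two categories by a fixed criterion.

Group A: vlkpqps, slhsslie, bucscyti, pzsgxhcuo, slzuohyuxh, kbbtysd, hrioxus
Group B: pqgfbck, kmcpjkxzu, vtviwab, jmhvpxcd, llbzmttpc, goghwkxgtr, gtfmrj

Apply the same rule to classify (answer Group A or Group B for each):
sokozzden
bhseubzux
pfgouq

Group A, Group A, Group B

Checking candidate rules against both groups, what survives is: contains 's'.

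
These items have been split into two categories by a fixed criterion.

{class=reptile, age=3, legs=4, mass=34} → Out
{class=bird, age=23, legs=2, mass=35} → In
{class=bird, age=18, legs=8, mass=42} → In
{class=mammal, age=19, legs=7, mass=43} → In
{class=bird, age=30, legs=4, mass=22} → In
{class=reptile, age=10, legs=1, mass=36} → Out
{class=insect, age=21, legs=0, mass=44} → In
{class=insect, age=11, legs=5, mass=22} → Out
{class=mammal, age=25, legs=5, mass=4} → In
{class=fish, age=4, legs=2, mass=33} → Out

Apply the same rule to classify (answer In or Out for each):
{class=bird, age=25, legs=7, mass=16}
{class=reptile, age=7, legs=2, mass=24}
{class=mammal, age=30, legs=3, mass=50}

The pattern is that an item is 'In' exactly when: age ≥ 18.

In, Out, In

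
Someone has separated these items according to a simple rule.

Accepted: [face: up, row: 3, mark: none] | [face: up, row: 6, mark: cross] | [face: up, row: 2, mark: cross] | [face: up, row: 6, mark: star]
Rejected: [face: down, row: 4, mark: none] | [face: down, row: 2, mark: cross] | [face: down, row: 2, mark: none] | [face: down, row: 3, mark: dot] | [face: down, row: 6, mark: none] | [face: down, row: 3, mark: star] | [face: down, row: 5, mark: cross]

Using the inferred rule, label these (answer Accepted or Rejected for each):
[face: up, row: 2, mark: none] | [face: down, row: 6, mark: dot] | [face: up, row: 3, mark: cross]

Accepted, Rejected, Accepted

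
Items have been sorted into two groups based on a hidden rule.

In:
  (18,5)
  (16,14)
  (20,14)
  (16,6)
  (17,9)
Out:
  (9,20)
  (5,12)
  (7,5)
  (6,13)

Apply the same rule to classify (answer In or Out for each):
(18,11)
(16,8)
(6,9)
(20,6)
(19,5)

The distinguishing property — first ≥ 12 — holds for all the 'In' cases and none of the 'Out' cases.
(18,11): In (first 18). (16,8): In (first 16). (6,9): Out (first 6). (20,6): In (first 20). (19,5): In (first 19).

In, In, Out, In, In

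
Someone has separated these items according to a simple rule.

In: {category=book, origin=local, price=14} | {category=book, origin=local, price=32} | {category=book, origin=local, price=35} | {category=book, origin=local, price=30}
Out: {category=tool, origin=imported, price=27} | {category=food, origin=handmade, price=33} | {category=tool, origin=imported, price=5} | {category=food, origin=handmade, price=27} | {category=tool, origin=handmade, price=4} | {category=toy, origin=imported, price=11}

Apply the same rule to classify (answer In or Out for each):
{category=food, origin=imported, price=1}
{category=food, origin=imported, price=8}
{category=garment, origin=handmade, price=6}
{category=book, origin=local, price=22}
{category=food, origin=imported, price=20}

The rule appears to be: origin is local.
{category=food, origin=imported, price=1} → origin is imported → Out.
{category=food, origin=imported, price=8} → origin is imported → Out.
{category=garment, origin=handmade, price=6} → origin is handmade → Out.
{category=book, origin=local, price=22} → origin is local → In.
{category=food, origin=imported, price=20} → origin is imported → Out.

Out, Out, Out, In, Out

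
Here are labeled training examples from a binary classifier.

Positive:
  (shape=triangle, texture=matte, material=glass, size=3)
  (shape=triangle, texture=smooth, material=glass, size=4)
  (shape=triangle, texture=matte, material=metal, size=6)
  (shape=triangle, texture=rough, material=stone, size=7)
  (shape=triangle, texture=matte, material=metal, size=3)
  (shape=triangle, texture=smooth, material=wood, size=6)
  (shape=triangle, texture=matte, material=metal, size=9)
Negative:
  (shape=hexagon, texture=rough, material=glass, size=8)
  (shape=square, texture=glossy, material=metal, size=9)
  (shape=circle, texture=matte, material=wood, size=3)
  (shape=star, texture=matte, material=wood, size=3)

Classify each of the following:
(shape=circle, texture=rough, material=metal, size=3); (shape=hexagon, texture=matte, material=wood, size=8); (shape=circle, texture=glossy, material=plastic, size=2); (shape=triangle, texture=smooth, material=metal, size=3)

The simplest hypothesis consistent with all the labels is: shape is triangle.

Negative, Negative, Negative, Positive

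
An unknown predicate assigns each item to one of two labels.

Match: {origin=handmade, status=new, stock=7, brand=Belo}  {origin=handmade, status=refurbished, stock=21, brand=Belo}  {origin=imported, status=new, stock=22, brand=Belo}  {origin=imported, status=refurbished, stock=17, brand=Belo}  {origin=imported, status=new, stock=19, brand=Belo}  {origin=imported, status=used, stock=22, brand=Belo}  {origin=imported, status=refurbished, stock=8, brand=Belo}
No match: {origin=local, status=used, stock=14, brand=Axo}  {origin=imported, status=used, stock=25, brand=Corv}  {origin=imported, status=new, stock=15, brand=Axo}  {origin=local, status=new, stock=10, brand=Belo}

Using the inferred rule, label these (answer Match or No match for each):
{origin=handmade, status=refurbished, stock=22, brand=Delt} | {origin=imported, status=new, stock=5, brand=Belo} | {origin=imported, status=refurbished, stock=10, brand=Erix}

The classifier is using: brand is Belo AND stock ≠ 10.
No match: {origin=handmade, status=refurbished, stock=22, brand=Delt}, since brand is Delt, stock = 22. Match: {origin=imported, status=new, stock=5, brand=Belo}, since brand is Belo, stock = 5. No match: {origin=imported, status=refurbished, stock=10, brand=Erix}, since brand is Erix, stock = 10.

No match, Match, No match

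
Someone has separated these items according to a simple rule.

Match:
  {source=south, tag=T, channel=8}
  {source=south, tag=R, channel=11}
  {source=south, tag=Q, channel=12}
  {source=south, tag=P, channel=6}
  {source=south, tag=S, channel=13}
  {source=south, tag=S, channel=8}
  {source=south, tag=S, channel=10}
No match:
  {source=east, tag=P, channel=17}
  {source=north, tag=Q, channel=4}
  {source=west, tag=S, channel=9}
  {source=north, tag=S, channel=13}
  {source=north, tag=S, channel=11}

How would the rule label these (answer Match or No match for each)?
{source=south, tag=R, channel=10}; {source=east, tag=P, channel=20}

Match, No match

The simplest hypothesis consistent with all the labels is: source is south.
{source=south, tag=R, channel=10} — source is south, hence Match. {source=east, tag=P, channel=20} — source is east, hence No match.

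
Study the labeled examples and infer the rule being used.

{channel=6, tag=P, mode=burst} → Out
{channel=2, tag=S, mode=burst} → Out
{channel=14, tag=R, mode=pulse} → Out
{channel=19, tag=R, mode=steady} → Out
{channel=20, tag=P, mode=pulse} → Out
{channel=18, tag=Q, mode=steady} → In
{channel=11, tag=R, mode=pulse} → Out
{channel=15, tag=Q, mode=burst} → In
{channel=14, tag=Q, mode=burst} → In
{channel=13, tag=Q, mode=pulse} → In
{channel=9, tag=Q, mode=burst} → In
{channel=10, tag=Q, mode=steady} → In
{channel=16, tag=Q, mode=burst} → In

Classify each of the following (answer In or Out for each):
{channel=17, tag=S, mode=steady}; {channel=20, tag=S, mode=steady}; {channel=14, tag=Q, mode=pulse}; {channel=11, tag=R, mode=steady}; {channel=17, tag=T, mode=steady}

The classifier is using: tag is Q.
{channel=17, tag=S, mode=steady} — tag is S, hence Out.
{channel=20, tag=S, mode=steady} — tag is S, hence Out.
{channel=14, tag=Q, mode=pulse} — tag is Q, hence In.
{channel=11, tag=R, mode=steady} — tag is R, hence Out.
{channel=17, tag=T, mode=steady} — tag is T, hence Out.

Out, Out, In, Out, Out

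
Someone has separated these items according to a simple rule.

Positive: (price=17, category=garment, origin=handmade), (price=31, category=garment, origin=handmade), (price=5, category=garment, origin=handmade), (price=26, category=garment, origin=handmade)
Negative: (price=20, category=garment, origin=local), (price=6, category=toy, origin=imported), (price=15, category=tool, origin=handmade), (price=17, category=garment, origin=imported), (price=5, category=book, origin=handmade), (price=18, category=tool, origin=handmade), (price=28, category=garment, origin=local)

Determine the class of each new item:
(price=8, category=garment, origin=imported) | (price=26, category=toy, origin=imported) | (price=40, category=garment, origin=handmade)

Negative, Negative, Positive

A rule that fits every label: category is garment AND origin is handmade — true of each 'Positive' example, false of each 'Negative' one.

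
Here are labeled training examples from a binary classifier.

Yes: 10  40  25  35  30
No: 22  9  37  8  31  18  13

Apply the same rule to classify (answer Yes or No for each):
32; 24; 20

One predicate separates the groups cleanly: multiple of 5.
32 → 32 = 5·6 + 2 → No. 24 → 24 = 5·4 + 4 → No. 20 → 20 = 5·4 → Yes.

No, No, Yes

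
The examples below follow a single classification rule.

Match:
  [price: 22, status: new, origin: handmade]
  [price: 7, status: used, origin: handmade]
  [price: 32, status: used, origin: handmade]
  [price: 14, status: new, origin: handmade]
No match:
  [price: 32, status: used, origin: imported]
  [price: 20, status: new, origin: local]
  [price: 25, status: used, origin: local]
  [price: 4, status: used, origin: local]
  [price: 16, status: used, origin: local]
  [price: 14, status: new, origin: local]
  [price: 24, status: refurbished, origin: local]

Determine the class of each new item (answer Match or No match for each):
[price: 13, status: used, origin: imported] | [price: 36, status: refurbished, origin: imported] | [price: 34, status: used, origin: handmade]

No match, No match, Match

Looking at the examples, the only property every 'Match' case has and every 'No match' case lacks is: origin is handmade.
[price: 13, status: used, origin: imported]: No match (origin is imported). [price: 36, status: refurbished, origin: imported]: No match (origin is imported). [price: 34, status: used, origin: handmade]: Match (origin is handmade).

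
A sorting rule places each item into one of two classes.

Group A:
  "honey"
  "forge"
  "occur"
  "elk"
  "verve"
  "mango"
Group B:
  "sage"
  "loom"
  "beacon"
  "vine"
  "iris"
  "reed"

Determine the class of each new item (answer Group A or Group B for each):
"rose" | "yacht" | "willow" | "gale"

Group B, Group A, Group B, Group B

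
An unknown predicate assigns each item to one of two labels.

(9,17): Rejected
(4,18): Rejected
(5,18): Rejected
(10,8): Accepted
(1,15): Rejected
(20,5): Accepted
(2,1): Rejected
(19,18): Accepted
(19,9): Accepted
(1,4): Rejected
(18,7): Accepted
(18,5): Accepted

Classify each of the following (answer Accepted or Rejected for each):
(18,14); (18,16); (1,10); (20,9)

Accepted, Accepted, Rejected, Accepted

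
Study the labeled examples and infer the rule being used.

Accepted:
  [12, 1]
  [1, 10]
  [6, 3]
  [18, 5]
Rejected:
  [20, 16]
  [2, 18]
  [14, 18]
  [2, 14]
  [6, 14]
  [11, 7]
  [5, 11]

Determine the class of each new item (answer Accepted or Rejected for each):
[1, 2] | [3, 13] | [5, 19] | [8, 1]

Accepted, Rejected, Rejected, Accepted

Every 'Accepted' example satisfies: sum is odd. None of the 'Rejected' examples do.
[1, 2] → 1+2 = 3 → Accepted. [3, 13] → 3+13 = 16 → Rejected. [5, 19] → 5+19 = 24 → Rejected. [8, 1] → 8+1 = 9 → Accepted.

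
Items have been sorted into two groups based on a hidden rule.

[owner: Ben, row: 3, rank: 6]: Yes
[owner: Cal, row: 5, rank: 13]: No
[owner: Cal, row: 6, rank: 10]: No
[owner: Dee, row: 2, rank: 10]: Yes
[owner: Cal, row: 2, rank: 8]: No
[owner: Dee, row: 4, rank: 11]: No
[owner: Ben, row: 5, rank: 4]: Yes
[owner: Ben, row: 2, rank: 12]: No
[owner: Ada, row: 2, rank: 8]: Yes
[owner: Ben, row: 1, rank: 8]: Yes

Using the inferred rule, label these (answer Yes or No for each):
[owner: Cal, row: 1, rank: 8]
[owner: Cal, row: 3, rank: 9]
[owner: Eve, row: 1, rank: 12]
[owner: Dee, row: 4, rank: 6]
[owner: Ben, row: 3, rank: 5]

No, No, No, Yes, Yes

Every 'Yes' example satisfies: owner is not Cal AND rank ≤ 10. None of the 'No' examples do.
[owner: Cal, row: 1, rank: 8] → owner is Cal, rank = 8 → No. [owner: Cal, row: 3, rank: 9] → owner is Cal, rank = 9 → No. [owner: Eve, row: 1, rank: 12] → owner is Eve, rank = 12 → No. [owner: Dee, row: 4, rank: 6] → owner is Dee, rank = 6 → Yes. [owner: Ben, row: 3, rank: 5] → owner is Ben, rank = 5 → Yes.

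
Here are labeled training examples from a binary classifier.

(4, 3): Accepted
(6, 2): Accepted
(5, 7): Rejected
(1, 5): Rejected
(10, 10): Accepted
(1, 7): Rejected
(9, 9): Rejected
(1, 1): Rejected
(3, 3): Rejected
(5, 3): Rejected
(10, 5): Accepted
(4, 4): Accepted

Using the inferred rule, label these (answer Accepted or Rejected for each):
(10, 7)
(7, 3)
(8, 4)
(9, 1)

Accepted, Rejected, Accepted, Rejected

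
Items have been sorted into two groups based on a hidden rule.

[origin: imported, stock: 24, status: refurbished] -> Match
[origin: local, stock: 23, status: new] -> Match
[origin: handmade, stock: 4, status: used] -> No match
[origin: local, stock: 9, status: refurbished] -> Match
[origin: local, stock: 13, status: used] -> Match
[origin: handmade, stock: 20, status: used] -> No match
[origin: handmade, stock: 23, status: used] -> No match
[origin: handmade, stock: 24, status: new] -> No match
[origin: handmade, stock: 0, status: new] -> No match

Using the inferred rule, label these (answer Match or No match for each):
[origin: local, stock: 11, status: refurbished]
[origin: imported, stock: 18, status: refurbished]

Match, Match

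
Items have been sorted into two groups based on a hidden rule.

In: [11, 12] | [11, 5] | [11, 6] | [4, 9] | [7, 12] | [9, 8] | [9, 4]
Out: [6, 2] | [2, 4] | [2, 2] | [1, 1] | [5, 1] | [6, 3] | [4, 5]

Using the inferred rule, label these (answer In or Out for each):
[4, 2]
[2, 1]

Out, Out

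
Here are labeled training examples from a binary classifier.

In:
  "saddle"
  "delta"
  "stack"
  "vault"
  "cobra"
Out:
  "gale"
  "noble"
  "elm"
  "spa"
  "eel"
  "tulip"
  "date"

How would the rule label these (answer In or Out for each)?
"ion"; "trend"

The rule appears to be: length ≥ 5 AND contains 'a'.
"ion": length 3, no 'a', doesn't qualify → Out.
"trend": length 5, no 'a', doesn't qualify → Out.

Out, Out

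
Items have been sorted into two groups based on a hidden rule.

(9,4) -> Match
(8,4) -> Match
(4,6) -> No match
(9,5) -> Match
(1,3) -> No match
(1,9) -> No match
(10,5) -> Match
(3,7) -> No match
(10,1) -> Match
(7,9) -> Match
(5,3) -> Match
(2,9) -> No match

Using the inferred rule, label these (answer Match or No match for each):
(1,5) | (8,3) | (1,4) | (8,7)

All 'Match' examples share one property — first ≥ 5 — and every 'No match' example lacks it.
(1,5) — first 1, hence No match. (8,3) — first 8, hence Match. (1,4) — first 1, hence No match. (8,7) — first 8, hence Match.

No match, Match, No match, Match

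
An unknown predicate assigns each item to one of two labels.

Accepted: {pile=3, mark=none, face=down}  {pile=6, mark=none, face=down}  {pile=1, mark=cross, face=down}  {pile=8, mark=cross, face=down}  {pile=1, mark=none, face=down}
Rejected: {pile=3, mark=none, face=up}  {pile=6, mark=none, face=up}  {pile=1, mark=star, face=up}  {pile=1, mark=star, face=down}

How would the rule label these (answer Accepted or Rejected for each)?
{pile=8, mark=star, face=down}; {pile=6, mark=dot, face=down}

Rejected, Accepted

The pattern is that an item is 'Accepted' exactly when: mark is not star AND face is down.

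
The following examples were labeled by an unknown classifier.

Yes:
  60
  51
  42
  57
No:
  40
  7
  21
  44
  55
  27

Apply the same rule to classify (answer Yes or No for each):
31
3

The rule appears to be: multiple of 3 AND at least 40.
31: 31 = 3·10 + 1, 31 < 40 — doesn't qualify, so No. 3: 3 = 3·1, 3 < 40 — doesn't qualify, so No.

No, No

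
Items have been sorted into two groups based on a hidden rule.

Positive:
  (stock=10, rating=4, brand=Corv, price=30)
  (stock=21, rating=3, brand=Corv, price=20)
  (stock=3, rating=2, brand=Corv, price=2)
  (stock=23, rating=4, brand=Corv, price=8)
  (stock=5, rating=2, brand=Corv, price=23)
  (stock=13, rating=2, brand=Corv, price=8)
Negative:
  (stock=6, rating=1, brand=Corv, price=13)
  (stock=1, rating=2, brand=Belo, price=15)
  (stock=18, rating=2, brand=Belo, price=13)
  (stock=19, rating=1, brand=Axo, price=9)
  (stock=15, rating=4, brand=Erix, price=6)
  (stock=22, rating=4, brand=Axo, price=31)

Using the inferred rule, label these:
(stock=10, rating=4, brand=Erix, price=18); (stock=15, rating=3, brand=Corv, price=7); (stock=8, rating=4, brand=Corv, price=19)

Negative, Positive, Positive

Rule: brand is Corv AND rating ≥ 2. This holds for each 'Positive' example and fails for each 'Negative' one.
Negative: (stock=10, rating=4, brand=Erix, price=18), since brand is Erix, rating = 4.
Positive: (stock=15, rating=3, brand=Corv, price=7), since brand is Corv, rating = 3.
Positive: (stock=8, rating=4, brand=Corv, price=19), since brand is Corv, rating = 4.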